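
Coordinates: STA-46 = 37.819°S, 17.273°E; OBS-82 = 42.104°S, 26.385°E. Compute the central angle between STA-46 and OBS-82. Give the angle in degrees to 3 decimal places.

8.187°

Δφ = -4.2850°,  Δλ = 9.1120°
a = sin²(Δφ/2) + cos φ₁ cos φ₂ sin²(Δλ/2) = 0.005096
c = 2·arcsin(√a) = 0.142889 rad = 8.1870°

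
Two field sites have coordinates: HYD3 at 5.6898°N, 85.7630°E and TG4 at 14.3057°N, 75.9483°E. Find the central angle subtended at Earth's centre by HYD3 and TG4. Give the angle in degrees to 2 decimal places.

12.94°

Δφ = 8.6159°,  Δλ = -9.8147°
a = sin²(Δφ/2) + cos φ₁ cos φ₂ sin²(Δλ/2) = 0.012699
c = 2·arcsin(√a) = 0.225856 rad = 12.9406°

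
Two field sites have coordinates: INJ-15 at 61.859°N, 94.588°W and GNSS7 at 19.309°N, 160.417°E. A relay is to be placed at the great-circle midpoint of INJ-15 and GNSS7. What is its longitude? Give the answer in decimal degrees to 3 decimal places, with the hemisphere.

Bx = cos φ₂ cos Δλ = -0.244181,  By = cos φ₂ sin Δλ = -0.911613
φₘ = atan2(sin φ₁ + sin φ₂, √((cos φ₁ + Bx)² + By²)) = 52.22692°
λₘ = λ₁ + atan2(By, cos φ₁ + Bx) = -170.57784°

170.578°W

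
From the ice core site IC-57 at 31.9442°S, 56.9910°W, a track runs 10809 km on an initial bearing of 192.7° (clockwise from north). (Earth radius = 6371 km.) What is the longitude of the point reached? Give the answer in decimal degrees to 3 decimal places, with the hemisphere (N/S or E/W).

δ = d/R = 10809/6371 = 1.696594 rad
φ₂ = arcsin(sin φ₁ cos δ + cos φ₁ sin δ cos θ)
   = arcsin(-0.52909·-0.12547 + 0.84856·0.99210·-0.97553) = -49.01477°
λ₂ = λ₁ + atan2(sin θ sin δ cos φ₁, cos δ − sin φ₁ sin φ₂) = 142.43274°

142.433°E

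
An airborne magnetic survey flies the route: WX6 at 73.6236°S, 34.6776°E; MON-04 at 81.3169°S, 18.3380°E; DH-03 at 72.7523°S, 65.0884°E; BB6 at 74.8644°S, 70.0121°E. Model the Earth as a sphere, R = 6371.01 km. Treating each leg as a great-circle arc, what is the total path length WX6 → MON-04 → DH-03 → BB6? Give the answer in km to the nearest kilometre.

2648 km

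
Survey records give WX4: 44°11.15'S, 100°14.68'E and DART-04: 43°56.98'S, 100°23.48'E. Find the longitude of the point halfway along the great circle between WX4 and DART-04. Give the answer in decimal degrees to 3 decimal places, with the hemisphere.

100.318°E

WX4: φ = -44.18583°, λ = +100.24467°
DART-04: φ = -43.94967°, λ = +100.39133°
Bx = cos φ₂ cos Δλ = 0.719947,  By = cos φ₂ sin Δλ = 0.001843
φₘ = atan2(sin φ₁ + sin φ₂, √((cos φ₁ + Bx)² + By²)) = -44.06777°
λₘ = λ₁ + atan2(By, cos φ₁ + Bx) = 100.31815°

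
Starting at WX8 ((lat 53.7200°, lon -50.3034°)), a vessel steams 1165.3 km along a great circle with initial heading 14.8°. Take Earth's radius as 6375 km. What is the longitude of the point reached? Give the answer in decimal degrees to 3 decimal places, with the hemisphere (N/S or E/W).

44.282°W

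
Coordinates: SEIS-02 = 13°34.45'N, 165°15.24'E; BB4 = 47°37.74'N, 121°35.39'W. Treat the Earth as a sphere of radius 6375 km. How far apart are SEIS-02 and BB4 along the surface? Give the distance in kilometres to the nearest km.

SEIS-02: φ = +13.57417°, λ = +165.25400°
BB4: φ = +47.62900°, λ = -121.58983°
Δφ = 34.0548°,  Δλ = 73.1562°
a = sin²(Δφ/2) + cos φ₁ cos φ₂ sin²(Δλ/2) = 0.318388
c = 2·arcsin(√a) = 1.199071 rad = 68.7017°
d = R·c = 6375 × 1.199071 = 7644.1 km

7644 km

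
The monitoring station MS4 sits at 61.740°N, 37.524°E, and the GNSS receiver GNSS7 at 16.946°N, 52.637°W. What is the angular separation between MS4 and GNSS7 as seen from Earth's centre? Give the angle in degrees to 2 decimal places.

75.20°

Δφ = -44.7940°,  Δλ = -90.1610°
a = sin²(Δφ/2) + cos φ₁ cos φ₂ sin²(Δλ/2) = 0.372272
c = 2·arcsin(√a) = 1.312476 rad = 75.1994°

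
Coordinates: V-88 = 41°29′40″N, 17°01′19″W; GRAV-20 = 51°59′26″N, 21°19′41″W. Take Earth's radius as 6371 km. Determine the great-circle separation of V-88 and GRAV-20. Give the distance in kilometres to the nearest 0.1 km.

V-88: φ = +41.49444°, λ = -17.02194°
GRAV-20: φ = +51.99056°, λ = -21.32806°
Δφ = 10.4961°,  Δλ = -4.3061°
a = sin²(Δφ/2) + cos φ₁ cos φ₂ sin²(Δλ/2) = 0.009017
c = 2·arcsin(√a) = 0.190206 rad = 10.8980°
d = R·c = 6371 × 0.190206 = 1211.8 km

1211.8 km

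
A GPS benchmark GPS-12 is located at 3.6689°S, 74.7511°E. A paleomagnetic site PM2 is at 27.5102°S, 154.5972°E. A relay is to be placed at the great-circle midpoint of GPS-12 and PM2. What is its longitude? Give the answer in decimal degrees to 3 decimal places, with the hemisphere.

Bx = cos φ₂ cos Δλ = 0.156359,  By = cos φ₂ sin Δλ = 0.873037
φₘ = atan2(sin φ₁ + sin φ₂, √((cos φ₁ + Bx)² + By²)) = -19.96957°
λₘ = λ₁ + atan2(By, cos φ₁ + Bx) = 111.85236°

111.852°E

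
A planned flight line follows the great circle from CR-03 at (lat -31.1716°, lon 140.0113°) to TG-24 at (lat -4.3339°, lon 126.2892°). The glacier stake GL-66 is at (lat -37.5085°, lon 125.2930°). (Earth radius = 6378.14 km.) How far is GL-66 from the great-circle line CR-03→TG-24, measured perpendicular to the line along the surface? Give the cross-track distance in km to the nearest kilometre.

1521 km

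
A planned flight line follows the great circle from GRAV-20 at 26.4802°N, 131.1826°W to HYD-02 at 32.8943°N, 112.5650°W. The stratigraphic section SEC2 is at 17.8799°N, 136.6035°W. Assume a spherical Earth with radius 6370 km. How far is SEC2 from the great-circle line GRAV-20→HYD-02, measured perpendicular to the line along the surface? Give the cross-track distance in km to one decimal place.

593.5 km

δ₁₃ = central angle GRAV-20→SEC2 = 0.173737 rad  (haversine)
θ₁₃ = bearing GRAV-20→SEC2 = 211.340°,  θ₁₂ = bearing GRAV-20→HYD-02 = 63.903°
dₓₜ = R·arcsin(sin δ₁₃ · sin(θ₁₃ − θ₁₂)) = 6370·arcsin(0.17286·sin(147.437°)) = 593.529 km
|dₓₜ| = 593.529 km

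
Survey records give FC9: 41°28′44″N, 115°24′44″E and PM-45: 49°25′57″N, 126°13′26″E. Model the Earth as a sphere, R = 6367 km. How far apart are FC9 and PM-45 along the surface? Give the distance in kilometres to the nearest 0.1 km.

1218.9 km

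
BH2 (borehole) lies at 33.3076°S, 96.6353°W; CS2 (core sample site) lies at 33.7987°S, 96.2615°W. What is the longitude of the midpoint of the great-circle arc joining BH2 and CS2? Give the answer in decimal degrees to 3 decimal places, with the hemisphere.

96.449°W

Bx = cos φ₂ cos Δλ = 0.830979,  By = cos φ₂ sin Δλ = 0.005421
φₘ = atan2(sin φ₁ + sin φ₂, √((cos φ₁ + Bx)² + By²)) = -33.55329°
λₘ = λ₁ + atan2(By, cos φ₁ + Bx) = -96.44893°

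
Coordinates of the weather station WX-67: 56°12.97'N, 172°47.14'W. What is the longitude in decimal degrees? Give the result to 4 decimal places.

172.7857°W

172° + 47.14′/60 = 172 + 0.78567 = 172.7857°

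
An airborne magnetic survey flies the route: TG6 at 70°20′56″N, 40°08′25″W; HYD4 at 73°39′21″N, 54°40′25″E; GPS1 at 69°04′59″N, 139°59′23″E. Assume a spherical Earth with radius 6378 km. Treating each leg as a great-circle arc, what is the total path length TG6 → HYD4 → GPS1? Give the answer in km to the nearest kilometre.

TG6: φ = +70.34889°, λ = -40.14028°
HYD4: φ = +73.65583°, λ = +54.67361°
GPS1: φ = +69.08306°, λ = +139.98972°
TG6→HYD4: c = 0.460662 rad, d = 2938.10 km
HYD4→GPS1: c = 0.440462 rad, d = 2809.27 km
Total = 2938.10 + 2809.27 = 5747.37 km

5747 km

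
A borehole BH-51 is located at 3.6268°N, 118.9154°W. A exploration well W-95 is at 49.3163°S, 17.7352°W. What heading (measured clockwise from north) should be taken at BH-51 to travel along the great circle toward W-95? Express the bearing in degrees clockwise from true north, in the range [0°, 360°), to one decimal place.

139.5°

Δλ = 101.1802°
y = sin Δλ · cos φ₂ = 0.639511
x = cos φ₁ sin φ₂ − sin φ₁ cos φ₂ cos Δλ = -0.748806
θ = atan2(y, x) = 139.5013° → 139.5013° (mod 360°)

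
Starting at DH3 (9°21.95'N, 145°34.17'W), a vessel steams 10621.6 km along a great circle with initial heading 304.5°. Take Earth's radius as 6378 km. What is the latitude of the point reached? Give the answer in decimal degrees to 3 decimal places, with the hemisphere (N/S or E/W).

DH3: φ = +9.36583°, λ = -145.56950°
δ = d/R = 10621.6/6378 = 1.665350 rad
φ₂ = arcsin(sin φ₁ cos δ + cos φ₁ sin δ cos θ)
   = arcsin(0.16274·-0.09441 + 0.98667·0.99553·0.56641) = 32.75139°
λ₂ = λ₁ + atan2(sin θ sin δ cos φ₁, cos δ − sin φ₁ sin φ₂) = 111.72900°

32.751°N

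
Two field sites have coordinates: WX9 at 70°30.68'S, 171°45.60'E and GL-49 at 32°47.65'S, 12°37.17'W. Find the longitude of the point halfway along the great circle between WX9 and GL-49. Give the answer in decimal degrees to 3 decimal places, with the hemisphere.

WX9: φ = -70.51133°, λ = +171.76000°
GL-49: φ = -32.79417°, λ = -12.61950°
Bx = cos φ₂ cos Δλ = -0.838167,  By = cos φ₂ sin Δλ = 0.064192
φₘ = atan2(sin φ₁ + sin φ₂, √((cos φ₁ + Bx)² + By²)) = -71.08569°
λₘ = λ₁ + atan2(By, cos φ₁ + Bx) = -15.49060°

15.491°W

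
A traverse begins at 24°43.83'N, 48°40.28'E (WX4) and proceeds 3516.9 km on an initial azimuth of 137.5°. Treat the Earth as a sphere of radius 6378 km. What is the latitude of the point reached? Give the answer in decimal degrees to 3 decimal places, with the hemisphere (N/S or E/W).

0.316°N

WX4: φ = +24.73050°, λ = +48.67133°
δ = d/R = 3516.9/6378 = 0.551411 rad
φ₂ = arcsin(sin φ₁ cos δ + cos φ₁ sin δ cos θ)
   = arcsin(0.41835·0.85179 + 0.90829·0.52389·-0.73728) = 0.31617°
λ₂ = λ₁ + atan2(sin θ sin δ cos φ₁, cos δ − sin φ₁ sin φ₂) = 69.39984°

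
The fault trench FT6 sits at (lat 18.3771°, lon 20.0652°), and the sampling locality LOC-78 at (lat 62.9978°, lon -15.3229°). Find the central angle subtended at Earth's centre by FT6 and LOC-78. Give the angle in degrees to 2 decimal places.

Δφ = 44.6207°,  Δλ = -35.3881°
a = sin²(Δφ/2) + cos φ₁ cos φ₂ sin²(Δλ/2) = 0.183916
c = 2·arcsin(√a) = 0.886448 rad = 50.7897°

50.79°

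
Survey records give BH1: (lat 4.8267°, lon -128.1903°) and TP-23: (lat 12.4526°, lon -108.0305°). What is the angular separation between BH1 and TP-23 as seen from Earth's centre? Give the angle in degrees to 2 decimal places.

21.32°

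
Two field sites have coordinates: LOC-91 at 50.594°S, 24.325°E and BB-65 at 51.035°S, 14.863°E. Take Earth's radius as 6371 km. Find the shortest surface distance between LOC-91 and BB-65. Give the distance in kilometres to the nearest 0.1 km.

Δφ = -0.4410°,  Δλ = -9.4620°
a = sin²(Δφ/2) + cos φ₁ cos φ₂ sin²(Δλ/2) = 0.002730
c = 2·arcsin(√a) = 0.104554 rad = 5.9905°
d = R·c = 6371 × 0.104554 = 666.1 km

666.1 km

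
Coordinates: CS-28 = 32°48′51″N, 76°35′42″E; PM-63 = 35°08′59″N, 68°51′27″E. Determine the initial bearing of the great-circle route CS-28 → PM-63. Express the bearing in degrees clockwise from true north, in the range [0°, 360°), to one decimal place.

CS-28: φ = +32.81417°, λ = +76.59500°
PM-63: φ = +35.14972°, λ = +68.85750°
Δλ = -7.7375°
y = sin Δλ · cos φ₂ = -0.110084
x = cos φ₁ sin φ₂ − sin φ₁ cos φ₂ cos Δλ = 0.044786
θ = atan2(y, x) = -67.8618° → 292.1382° (mod 360°)

292.1°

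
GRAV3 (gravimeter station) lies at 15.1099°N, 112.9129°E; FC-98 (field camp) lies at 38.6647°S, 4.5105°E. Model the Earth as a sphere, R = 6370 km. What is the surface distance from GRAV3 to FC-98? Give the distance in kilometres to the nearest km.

Δφ = -53.7746°,  Δλ = -108.4024°
a = sin²(Δφ/2) + cos φ₁ cos φ₂ sin²(Δλ/2) = 0.700415
c = 2·arcsin(√a) = 1.983219 rad = 113.6301°
d = R·c = 6370 × 1.983219 = 12633.1 km

12633 km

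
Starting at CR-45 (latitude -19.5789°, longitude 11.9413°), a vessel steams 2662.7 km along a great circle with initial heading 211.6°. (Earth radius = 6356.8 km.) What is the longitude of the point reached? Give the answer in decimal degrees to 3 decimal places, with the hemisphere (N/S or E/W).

4.030°W

δ = d/R = 2662.7/6356.8 = 0.418874 rad
φ₂ = arcsin(sin φ₁ cos δ + cos φ₁ sin δ cos θ)
   = arcsin(-0.33510·0.91355 + 0.94218·0.40673·-0.85173) = -39.23694°
λ₂ = λ₁ + atan2(sin θ sin δ cos φ₁, cos δ − sin φ₁ sin φ₂) = -4.03028°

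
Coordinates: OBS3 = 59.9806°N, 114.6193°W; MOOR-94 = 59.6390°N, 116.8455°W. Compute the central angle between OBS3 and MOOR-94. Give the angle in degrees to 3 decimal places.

1.170°

Δφ = -0.3416°,  Δλ = -2.2262°
a = sin²(Δφ/2) + cos φ₁ cos φ₂ sin²(Δλ/2) = 0.000104
c = 2·arcsin(√a) = 0.020427 rad = 1.1704°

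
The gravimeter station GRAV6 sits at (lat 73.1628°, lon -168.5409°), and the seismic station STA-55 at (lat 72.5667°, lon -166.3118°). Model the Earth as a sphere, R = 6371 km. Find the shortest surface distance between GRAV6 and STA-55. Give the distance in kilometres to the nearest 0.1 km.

98.6 km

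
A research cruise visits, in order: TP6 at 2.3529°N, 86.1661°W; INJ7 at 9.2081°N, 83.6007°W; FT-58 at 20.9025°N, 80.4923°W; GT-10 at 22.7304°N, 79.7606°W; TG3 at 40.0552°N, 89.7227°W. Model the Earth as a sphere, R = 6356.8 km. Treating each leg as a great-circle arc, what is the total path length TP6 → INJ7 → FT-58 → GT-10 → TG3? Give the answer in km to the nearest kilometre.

4505 km

TP6→INJ7: c = 0.127660 rad, d = 811.51 km
INJ7→FT-58: c = 0.210695 rad, d = 1339.34 km
FT-58→GT-10: c = 0.034034 rad, d = 216.35 km
GT-10→TG3: c = 0.336283 rad, d = 2137.69 km
Total = 811.51 + 1339.34 + 216.35 + 2137.69 = 4504.89 km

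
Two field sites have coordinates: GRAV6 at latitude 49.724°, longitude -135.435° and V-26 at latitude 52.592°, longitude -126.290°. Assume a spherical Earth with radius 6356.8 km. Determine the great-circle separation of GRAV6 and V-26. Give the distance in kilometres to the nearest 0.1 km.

Δφ = 2.8680°,  Δλ = 9.1450°
a = sin²(Δφ/2) + cos φ₁ cos φ₂ sin²(Δλ/2) = 0.003122
c = 2·arcsin(√a) = 0.111811 rad = 6.4063°
d = R·c = 6356.8 × 0.111811 = 710.8 km

710.8 km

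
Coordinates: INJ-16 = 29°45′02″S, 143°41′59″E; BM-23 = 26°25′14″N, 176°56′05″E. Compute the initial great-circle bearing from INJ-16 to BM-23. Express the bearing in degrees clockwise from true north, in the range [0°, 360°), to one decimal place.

32.9°

INJ-16: φ = -29.75056°, λ = +143.69972°
BM-23: φ = +26.42056°, λ = +176.93472°
Δλ = 33.2350°
y = sin Δλ · cos φ₂ = 0.490829
x = cos φ₁ sin φ₂ − sin φ₁ cos φ₂ cos Δλ = 0.758014
θ = atan2(y, x) = 32.9239° → 32.9239° (mod 360°)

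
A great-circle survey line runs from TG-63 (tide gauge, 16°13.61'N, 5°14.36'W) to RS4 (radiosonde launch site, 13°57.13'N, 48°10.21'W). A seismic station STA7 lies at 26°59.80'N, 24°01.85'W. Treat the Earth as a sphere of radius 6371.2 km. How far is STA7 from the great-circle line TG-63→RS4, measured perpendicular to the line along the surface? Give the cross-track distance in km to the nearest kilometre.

TG-63: φ = +16.22683°, λ = -5.23933°
RS4: φ = +13.95217°, λ = -48.17017°
STA7: φ = +26.99667°, λ = -24.03083°
δ₁₃ = central angle TG-63→STA7 = 0.357476 rad  (haversine)
θ₁₃ = bearing TG-63→STA7 = 304.887°,  θ₁₂ = bearing TG-63→RS4 = 272.853°
dₓₜ = R·arcsin(sin δ₁₃ · sin(θ₁₃ − θ₁₂)) = 6371.2·arcsin(0.34991·sin(32.034°)) = 1189.401 km
|dₓₜ| = 1189.401 km

1189 km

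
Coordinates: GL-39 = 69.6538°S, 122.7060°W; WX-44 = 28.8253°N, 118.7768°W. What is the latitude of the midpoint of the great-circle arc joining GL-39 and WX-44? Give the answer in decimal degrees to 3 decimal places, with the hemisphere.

Bx = cos φ₂ cos Δλ = 0.874035,  By = cos φ₂ sin Δλ = 0.060033
φₘ = atan2(sin φ₁ + sin φ₂, √((cos φ₁ + Bx)² + By²)) = -20.42321°
λₘ = λ₁ + atan2(By, cos φ₁ + Bx) = -119.89286°

20.423°S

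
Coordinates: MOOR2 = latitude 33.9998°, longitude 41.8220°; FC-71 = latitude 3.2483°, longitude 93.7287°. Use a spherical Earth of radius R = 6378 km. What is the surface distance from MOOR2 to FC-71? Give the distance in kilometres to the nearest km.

6363 km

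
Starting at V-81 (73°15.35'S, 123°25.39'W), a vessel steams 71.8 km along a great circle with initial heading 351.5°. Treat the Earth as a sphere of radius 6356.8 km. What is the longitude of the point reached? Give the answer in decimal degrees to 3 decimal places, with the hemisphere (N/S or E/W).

V-81: φ = -73.25583°, λ = -123.42317°
δ = d/R = 71.8/6356.8 = 0.011295 rad
φ₂ = arcsin(sin φ₁ cos δ + cos φ₁ sin δ cos θ)
   = arcsin(-0.95760·0.99994 + 0.28810·0.01129·0.98902) = -72.61553°
λ₂ = λ₁ + atan2(sin θ sin δ cos φ₁, cos δ − sin φ₁ sin φ₂) = -123.74331°

123.743°W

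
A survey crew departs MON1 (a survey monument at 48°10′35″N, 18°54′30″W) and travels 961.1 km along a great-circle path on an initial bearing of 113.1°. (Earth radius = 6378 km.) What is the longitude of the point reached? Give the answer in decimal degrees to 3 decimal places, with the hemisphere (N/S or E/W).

7.798°W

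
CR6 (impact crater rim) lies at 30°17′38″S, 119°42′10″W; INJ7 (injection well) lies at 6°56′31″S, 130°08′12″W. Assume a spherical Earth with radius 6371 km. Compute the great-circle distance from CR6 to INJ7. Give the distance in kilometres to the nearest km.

2816 km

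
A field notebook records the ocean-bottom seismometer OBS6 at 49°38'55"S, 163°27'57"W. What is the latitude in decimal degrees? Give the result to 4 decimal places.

49° + 38′/60 + 55″/3600 = 49 + 0.63333 + 0.01528 = 49.6486°

49.6486°S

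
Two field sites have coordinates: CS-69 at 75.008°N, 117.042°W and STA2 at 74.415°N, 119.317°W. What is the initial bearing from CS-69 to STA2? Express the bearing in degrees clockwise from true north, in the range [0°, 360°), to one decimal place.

226.4°

Δλ = -2.2750°
y = sin Δλ · cos φ₂ = -0.010665
x = cos φ₁ sin φ₂ − sin φ₁ cos φ₂ cos Δλ = -0.010145
θ = atan2(y, x) = -133.5688° → 226.4312° (mod 360°)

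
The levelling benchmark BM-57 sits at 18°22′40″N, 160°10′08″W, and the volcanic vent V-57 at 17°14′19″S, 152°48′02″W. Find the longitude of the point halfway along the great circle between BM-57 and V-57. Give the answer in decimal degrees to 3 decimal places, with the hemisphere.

BM-57: φ = +18.37778°, λ = -160.16889°
V-57: φ = -17.23861°, λ = -152.80056°
Bx = cos φ₂ cos Δλ = 0.947192,  By = cos φ₂ sin Δλ = 0.122486
φₘ = atan2(sin φ₁ + sin φ₂, √((cos φ₁ + Bx)² + By²)) = 0.57076°
λₘ = λ₁ + atan2(By, cos φ₁ + Bx) = -156.47294°

156.473°W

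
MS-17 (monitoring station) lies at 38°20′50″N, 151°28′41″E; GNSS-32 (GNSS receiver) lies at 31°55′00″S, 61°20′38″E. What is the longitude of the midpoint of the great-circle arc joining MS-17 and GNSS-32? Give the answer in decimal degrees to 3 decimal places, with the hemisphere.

MS-17: φ = +38.34722°, λ = +151.47806°
GNSS-32: φ = -31.91667°, λ = +61.34389°
Bx = cos φ₂ cos Δλ = -0.001988,  By = cos φ₂ sin Δλ = -0.848816
φₘ = atan2(sin φ₁ + sin φ₂, √((cos φ₁ + Bx)² + By²)) = 4.54408°
λₘ = λ₁ + atan2(By, cos φ₁ + Bx) = 104.14206°

104.142°E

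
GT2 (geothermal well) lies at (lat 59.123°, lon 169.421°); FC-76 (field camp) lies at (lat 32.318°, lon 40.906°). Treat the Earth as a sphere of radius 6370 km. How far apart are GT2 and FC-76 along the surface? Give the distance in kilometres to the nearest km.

8796 km

Δφ = -26.8050°,  Δλ = -128.5150°
a = sin²(Δφ/2) + cos φ₁ cos φ₂ sin²(Δλ/2) = 0.405613
c = 2·arcsin(√a) = 1.380883 rad = 79.1188°
d = R·c = 6370 × 1.380883 = 8796.2 km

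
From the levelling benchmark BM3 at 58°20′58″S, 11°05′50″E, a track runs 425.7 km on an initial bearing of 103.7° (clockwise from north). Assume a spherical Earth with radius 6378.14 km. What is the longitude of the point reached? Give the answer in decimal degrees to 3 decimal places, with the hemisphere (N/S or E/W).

BM3: φ = -58.34944°, λ = +11.09722°
δ = d/R = 425.7/6378.14 = 0.066744 rad
φ₂ = arcsin(sin φ₁ cos δ + cos φ₁ sin δ cos θ)
   = arcsin(-0.85126·0.99777 + 0.52474·0.06669·-0.23684) = -59.05457°
λ₂ = λ₁ + atan2(sin θ sin δ cos φ₁, cos δ − sin φ₁ sin φ₂) = 18.33625°

18.336°E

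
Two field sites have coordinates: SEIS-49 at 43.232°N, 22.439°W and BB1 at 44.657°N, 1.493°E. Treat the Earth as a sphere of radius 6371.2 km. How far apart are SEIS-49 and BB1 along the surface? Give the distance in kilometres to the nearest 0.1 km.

Δφ = 1.4250°,  Δλ = 23.9320°
a = sin²(Δφ/2) + cos φ₁ cos φ₂ sin²(Δλ/2) = 0.022433
c = 2·arcsin(√a) = 0.300683 rad = 17.2279°
d = R·c = 6371.2 × 0.300683 = 1915.7 km

1915.7 km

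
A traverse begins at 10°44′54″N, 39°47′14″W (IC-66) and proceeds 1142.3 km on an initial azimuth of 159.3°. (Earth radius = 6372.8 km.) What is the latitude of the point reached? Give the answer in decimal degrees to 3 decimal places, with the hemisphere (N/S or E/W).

IC-66: φ = +10.74833°, λ = -39.78722°
δ = d/R = 1142.3/6372.8 = 0.179246 rad
φ₂ = arcsin(sin φ₁ cos δ + cos φ₁ sin δ cos θ)
   = arcsin(0.18650·0.98398 + 0.98246·0.17829·-0.93544) = 1.12623°
λ₂ = λ₁ + atan2(sin θ sin δ cos φ₁, cos δ − sin φ₁ sin φ₂) = -36.17333°

1.126°N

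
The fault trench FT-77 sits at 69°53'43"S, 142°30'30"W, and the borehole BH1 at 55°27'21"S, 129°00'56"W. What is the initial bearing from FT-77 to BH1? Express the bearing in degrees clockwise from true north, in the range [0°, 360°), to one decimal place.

FT-77: φ = -69.89528°, λ = -142.50833°
BH1: φ = -55.45583°, λ = -129.01556°
Δλ = 13.4928°
y = sin Δλ · cos φ₂ = 0.132304
x = cos φ₁ sin φ₂ − sin φ₁ cos φ₂ cos Δλ = 0.234660
θ = atan2(y, x) = 29.4148° → 29.4148° (mod 360°)

29.4°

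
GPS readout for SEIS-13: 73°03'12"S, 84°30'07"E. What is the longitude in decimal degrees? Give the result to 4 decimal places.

84.5019°E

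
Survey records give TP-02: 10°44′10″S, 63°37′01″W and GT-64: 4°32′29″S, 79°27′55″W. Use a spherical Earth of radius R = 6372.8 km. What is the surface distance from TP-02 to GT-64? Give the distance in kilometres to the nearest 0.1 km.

TP-02: φ = -10.73611°, λ = -63.61694°
GT-64: φ = -4.54139°, λ = -79.46528°
Δφ = 6.1947°,  Δλ = -15.8483°
a = sin²(Δφ/2) + cos φ₁ cos φ₂ sin²(Δλ/2) = 0.021534
c = 2·arcsin(√a) = 0.294555 rad = 16.8767°
d = R·c = 6372.8 × 0.294555 = 1877.1 km

1877.1 km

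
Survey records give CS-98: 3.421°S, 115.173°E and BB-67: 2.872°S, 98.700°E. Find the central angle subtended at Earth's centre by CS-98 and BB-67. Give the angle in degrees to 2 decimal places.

Δφ = 0.5490°,  Δλ = -16.4730°
a = sin²(Δφ/2) + cos φ₁ cos φ₂ sin²(Δλ/2) = 0.020484
c = 2·arcsin(√a) = 0.287230 rad = 16.4571°

16.46°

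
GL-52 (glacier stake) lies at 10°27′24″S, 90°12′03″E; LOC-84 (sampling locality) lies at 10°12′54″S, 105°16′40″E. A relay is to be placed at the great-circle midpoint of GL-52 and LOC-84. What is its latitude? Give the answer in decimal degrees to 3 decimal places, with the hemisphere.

10.424°S

GL-52: φ = -10.45667°, λ = +90.20083°
LOC-84: φ = -10.21500°, λ = +105.27778°
Bx = cos φ₂ cos Δλ = 0.950272,  By = cos φ₂ sin Δλ = 0.255993
φₘ = atan2(sin φ₁ + sin φ₂, √((cos φ₁ + Bx)² + By²)) = -10.42398°
λₘ = λ₁ + atan2(By, cos φ₁ + Bx) = 97.74222°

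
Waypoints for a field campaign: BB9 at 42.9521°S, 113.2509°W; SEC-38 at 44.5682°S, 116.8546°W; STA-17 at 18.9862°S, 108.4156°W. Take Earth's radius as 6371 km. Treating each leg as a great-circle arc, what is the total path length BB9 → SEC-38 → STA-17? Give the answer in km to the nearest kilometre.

3291 km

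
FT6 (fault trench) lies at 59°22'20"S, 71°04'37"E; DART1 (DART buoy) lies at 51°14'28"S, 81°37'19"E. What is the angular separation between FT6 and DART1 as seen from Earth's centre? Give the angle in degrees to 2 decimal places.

FT6: φ = -59.37222°, λ = +71.07694°
DART1: φ = -51.24111°, λ = +81.62194°
Δφ = 8.1311°,  Δλ = 10.5450°
a = sin²(Δφ/2) + cos φ₁ cos φ₂ sin²(Δλ/2) = 0.007720
c = 2·arcsin(√a) = 0.175951 rad = 10.0813°

10.08°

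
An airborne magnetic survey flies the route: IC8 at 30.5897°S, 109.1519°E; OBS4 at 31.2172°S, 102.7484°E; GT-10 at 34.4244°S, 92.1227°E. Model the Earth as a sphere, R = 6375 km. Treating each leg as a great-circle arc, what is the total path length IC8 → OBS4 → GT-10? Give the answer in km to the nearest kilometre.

1670 km

IC8→OBS4: c = 0.096505 rad, d = 615.22 km
OBS4→GT-10: c = 0.165492 rad, d = 1055.01 km
Total = 615.22 + 1055.01 = 1670.23 km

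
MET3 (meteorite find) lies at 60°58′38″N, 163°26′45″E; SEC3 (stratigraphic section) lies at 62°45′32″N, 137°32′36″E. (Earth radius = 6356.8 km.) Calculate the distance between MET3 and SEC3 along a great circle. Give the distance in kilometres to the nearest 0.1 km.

1359.8 km

MET3: φ = +60.97722°, λ = +163.44583°
SEC3: φ = +62.75889°, λ = +137.54333°
Δφ = 1.7817°,  Δλ = -25.9025°
a = sin²(Δφ/2) + cos φ₁ cos φ₂ sin²(Δλ/2) = 0.011397
c = 2·arcsin(√a) = 0.213918 rad = 12.2566°
d = R·c = 6356.8 × 0.213918 = 1359.8 km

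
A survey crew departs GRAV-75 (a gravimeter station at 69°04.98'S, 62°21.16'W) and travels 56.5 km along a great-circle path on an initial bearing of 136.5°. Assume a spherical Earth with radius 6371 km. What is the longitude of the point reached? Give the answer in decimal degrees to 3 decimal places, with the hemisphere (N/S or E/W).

GRAV-75: φ = -69.08300°, λ = -62.35267°
δ = d/R = 56.5/6371 = 0.008868 rad
φ₂ = arcsin(sin φ₁ cos δ + cos φ₁ sin δ cos θ)
   = arcsin(-0.93410·0.99996 + 0.35702·0.00887·-0.72537) = -69.44873°
λ₂ = λ₁ + atan2(sin θ sin δ cos φ₁, cos δ − sin φ₁ sin φ₂) = -61.35628°

61.356°W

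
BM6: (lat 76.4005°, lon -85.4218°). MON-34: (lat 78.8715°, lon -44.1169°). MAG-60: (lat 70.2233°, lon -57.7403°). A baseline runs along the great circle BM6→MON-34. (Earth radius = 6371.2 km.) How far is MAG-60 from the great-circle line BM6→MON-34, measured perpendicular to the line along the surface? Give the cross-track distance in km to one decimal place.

944.7 km

δ₁₃ = central angle BM6→MAG-60 = 0.172912 rad  (haversine)
θ₁₃ = bearing BM6→MAG-60 = 113.994°,  θ₁₂ = bearing BM6→MON-34 = 54.825°
dₓₜ = R·arcsin(sin δ₁₃ · sin(θ₁₃ − θ₁₂)) = 6371.2·arcsin(0.17205·sin(59.169°)) = 944.723 km
|dₓₜ| = 944.723 km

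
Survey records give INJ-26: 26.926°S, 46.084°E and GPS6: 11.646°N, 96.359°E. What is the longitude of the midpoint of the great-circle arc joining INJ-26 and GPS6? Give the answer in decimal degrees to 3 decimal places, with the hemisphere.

72.483°E

Bx = cos φ₂ cos Δλ = 0.625947,  By = cos φ₂ sin Δλ = 0.753287
φₘ = atan2(sin φ₁ + sin φ₂, √((cos φ₁ + Bx)² + By²)) = -8.42631°
λₘ = λ₁ + atan2(By, cos φ₁ + Bx) = 72.48323°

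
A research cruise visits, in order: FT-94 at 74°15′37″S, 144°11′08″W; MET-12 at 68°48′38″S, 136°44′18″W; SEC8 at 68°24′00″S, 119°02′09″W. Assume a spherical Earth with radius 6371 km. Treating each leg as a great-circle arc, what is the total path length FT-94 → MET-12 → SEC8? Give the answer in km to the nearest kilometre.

1376 km

FT-94: φ = -74.26028°, λ = -144.18556°
MET-12: φ = -68.81056°, λ = -136.73833°
SEC8: φ = -68.40000°, λ = -119.03583°
FT-94→MET-12: c = 0.103460 rad, d = 659.14 km
MET-12→SEC8: c = 0.112543 rad, d = 717.01 km
Total = 659.14 + 717.01 = 1376.15 km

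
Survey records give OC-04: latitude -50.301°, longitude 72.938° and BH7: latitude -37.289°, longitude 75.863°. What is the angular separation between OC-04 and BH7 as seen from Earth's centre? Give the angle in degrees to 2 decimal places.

13.18°

Δφ = 13.0120°,  Δλ = 2.9250°
a = sin²(Δφ/2) + cos φ₁ cos φ₂ sin²(Δλ/2) = 0.013170
c = 2·arcsin(√a) = 0.230024 rad = 13.1794°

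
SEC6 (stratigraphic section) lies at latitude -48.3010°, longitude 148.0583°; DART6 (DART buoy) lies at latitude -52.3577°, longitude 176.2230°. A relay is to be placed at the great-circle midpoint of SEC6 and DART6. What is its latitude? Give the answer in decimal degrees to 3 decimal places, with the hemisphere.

51.184°S

Bx = cos φ₂ cos Δλ = 0.538416,  By = cos φ₂ sin Δλ = 0.288269
φₘ = atan2(sin φ₁ + sin φ₂, √((cos φ₁ + Bx)² + By²)) = -51.18427°
λₘ = λ₁ + atan2(By, cos φ₁ + Bx) = 161.52690°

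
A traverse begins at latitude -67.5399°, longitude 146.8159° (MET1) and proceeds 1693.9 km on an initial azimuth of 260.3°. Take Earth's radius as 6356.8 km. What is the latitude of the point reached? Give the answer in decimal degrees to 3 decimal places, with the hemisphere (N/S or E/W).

65.296°S

δ = d/R = 1693.9/6356.8 = 0.266471 rad
φ₂ = arcsin(sin φ₁ cos δ + cos φ₁ sin δ cos θ)
   = arcsin(-0.92415·0.96471 + 0.38204·0.26333·-0.16849) = -65.29609°
λ₂ = λ₁ + atan2(sin θ sin δ cos φ₁, cos δ − sin φ₁ sin φ₂) = 108.42154°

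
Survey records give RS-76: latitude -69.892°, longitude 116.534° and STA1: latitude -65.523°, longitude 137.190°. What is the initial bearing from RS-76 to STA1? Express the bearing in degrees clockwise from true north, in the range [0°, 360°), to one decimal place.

70.7°

Δλ = 20.6560°
y = sin Δλ · cos φ₂ = 0.146157
x = cos φ₁ sin φ₂ − sin φ₁ cos φ₂ cos Δλ = 0.051168
θ = atan2(y, x) = 70.7053° → 70.7053° (mod 360°)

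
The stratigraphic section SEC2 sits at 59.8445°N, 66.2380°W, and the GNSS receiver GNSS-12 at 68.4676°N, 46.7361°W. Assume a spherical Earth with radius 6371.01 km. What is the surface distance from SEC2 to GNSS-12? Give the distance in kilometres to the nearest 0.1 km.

Δφ = 8.6231°,  Δλ = 19.5019°
a = sin²(Δφ/2) + cos φ₁ cos φ₂ sin²(Δλ/2) = 0.010941
c = 2·arcsin(√a) = 0.209580 rad = 12.0080°
d = R·c = 6371.01 × 0.209580 = 1335.2 km

1335.2 km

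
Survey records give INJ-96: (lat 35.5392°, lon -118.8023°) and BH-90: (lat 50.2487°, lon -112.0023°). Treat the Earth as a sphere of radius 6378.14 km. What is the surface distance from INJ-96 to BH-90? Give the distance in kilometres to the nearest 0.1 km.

1727.0 km

Δφ = 14.7095°,  Δλ = 6.8000°
a = sin²(Δφ/2) + cos φ₁ cos φ₂ sin²(Δλ/2) = 0.018217
c = 2·arcsin(√a) = 0.270770 rad = 15.5140°
d = R·c = 6378.14 × 0.270770 = 1727.0 km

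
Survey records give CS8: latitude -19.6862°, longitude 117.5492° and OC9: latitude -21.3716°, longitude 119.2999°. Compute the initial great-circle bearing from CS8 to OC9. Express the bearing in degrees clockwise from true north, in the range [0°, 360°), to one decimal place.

Δλ = 1.7507°
y = sin Δλ · cos φ₂ = 0.028450
x = cos φ₁ sin φ₂ − sin φ₁ cos φ₂ cos Δλ = -0.029558
θ = atan2(y, x) = 136.0943° → 136.0943° (mod 360°)

136.1°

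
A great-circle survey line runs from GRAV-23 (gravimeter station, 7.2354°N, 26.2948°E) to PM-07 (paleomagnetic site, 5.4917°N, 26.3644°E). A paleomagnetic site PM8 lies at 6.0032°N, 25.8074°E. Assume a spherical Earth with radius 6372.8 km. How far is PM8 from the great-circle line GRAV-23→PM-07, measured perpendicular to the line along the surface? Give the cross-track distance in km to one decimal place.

δ₁₃ = central angle GRAV-23→PM8 = 0.023106 rad  (haversine)
θ₁₃ = bearing GRAV-23→PM8 = 201.479°,  θ₁₂ = bearing GRAV-23→PM-07 = 177.724°
dₓₜ = R·arcsin(sin δ₁₃ · sin(θ₁₃ − θ₁₂)) = 6372.8·arcsin(0.02310·sin(23.755°)) = 59.312 km
|dₓₜ| = 59.312 km

59.3 km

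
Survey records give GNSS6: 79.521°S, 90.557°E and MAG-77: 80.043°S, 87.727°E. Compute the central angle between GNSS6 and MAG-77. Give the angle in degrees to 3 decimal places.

Δφ = -0.5220°,  Δλ = -2.8300°
a = sin²(Δφ/2) + cos φ₁ cos φ₂ sin²(Δλ/2) = 0.000040
c = 2·arcsin(√a) = 0.012638 rad = 0.7241°

0.724°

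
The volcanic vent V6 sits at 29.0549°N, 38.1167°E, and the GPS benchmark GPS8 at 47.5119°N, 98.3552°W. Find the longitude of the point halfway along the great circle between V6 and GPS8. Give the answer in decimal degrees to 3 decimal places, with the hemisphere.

Bx = cos φ₂ cos Δλ = -0.489717,  By = cos φ₂ sin Δλ = -0.465180
φₘ = atan2(sin φ₁ + sin φ₂, √((cos φ₁ + Bx)² + By²)) = 63.73761°
λₘ = λ₁ + atan2(By, cos φ₁ + Bx) = -12.31202°

12.312°W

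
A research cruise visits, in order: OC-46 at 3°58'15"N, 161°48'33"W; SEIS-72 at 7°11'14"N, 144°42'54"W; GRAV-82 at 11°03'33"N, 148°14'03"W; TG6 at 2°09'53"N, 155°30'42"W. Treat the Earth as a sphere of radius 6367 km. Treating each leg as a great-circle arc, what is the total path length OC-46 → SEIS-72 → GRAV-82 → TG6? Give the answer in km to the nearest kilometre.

OC-46: φ = +3.97083°, λ = -161.80917°
SEIS-72: φ = +7.18722°, λ = -144.71500°
GRAV-82: φ = +11.05917°, λ = -148.23417°
TG6: φ = +2.16472°, λ = -155.51167°
OC-46→SEIS-72: c = 0.302146 rad, d = 1923.77 km
SEIS-72→GRAV-82: c = 0.090791 rad, d = 578.07 km
GRAV-82→TG6: c = 0.199961 rad, d = 1273.15 km
Total = 1923.77 + 578.07 + 1273.15 = 3774.98 km

3775 km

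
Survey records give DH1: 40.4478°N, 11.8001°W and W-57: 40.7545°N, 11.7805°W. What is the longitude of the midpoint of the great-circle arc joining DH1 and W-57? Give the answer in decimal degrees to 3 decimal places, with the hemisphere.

Bx = cos φ₂ cos Δλ = 0.757514,  By = cos φ₂ sin Δλ = 0.000259
φₘ = atan2(sin φ₁ + sin φ₂, √((cos φ₁ + Bx)² + By²)) = 40.60115°
λₘ = λ₁ + atan2(By, cos φ₁ + Bx) = -11.79032°

11.790°W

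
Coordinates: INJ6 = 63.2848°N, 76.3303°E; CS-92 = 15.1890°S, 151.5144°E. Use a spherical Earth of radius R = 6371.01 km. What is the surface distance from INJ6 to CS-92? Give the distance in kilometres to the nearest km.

Δφ = -78.4738°,  Δλ = 75.1841°
a = sin²(Δφ/2) + cos φ₁ cos φ₂ sin²(Δλ/2) = 0.561547
c = 2·arcsin(√a) = 1.694203 rad = 97.0707°
d = R·c = 6371.01 × 1.694203 = 10793.8 km

10794 km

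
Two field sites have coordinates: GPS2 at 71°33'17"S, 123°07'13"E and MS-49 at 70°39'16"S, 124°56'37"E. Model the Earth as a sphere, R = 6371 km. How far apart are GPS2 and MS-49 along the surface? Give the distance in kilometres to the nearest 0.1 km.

119.7 km

GPS2: φ = -71.55472°, λ = +123.12028°
MS-49: φ = -70.65444°, λ = +124.94361°
Δφ = 0.9003°,  Δλ = 1.8233°
a = sin²(Δφ/2) + cos φ₁ cos φ₂ sin²(Δλ/2) = 0.000088
c = 2·arcsin(√a) = 0.018789 rad = 1.0765°
d = R·c = 6371 × 0.018789 = 119.7 km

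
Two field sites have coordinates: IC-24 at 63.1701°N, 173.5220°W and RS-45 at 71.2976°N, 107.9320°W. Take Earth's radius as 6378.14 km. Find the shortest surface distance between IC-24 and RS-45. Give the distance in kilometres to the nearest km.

2802 km

Δφ = 8.1275°,  Δλ = 65.5900°
a = sin²(Δφ/2) + cos φ₁ cos φ₂ sin²(Δλ/2) = 0.047480
c = 2·arcsin(√a) = 0.439321 rad = 25.1712°
d = R·c = 6378.14 × 0.439321 = 2802.0 km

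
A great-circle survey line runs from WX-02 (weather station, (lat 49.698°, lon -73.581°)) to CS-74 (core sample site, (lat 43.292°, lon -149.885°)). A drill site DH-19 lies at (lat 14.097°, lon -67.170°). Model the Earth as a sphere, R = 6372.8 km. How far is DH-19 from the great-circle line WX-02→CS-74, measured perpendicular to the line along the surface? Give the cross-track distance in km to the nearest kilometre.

δ₁₃ = central angle WX-02→DH-19 = 0.628062 rad  (haversine)
θ₁₃ = bearing WX-02→DH-19 = 169.379°,  θ₁₂ = bearing WX-02→CS-74 = 293.814°
dₓₜ = R·arcsin(sin δ₁₃ · sin(θ₁₃ − θ₁₂)) = 6372.8·arcsin(0.58758·sin(-124.435°)) = -3224.170 km
|dₓₜ| = 3224.170 km

3224 km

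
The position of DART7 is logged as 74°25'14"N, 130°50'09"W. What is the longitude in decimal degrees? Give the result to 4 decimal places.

130.8358°W

130° + 50′/60 + 9″/3600 = 130 + 0.83333 + 0.00250 = 130.8358°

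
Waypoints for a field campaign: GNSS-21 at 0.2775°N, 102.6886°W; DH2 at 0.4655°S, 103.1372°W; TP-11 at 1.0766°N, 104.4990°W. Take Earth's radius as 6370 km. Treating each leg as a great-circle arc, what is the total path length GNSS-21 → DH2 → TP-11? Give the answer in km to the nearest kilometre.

GNSS-21→DH2: c = 0.015148 rad, d = 96.49 km
DH2→TP-11: c = 0.035906 rad, d = 228.72 km
Total = 96.49 + 228.72 = 325.22 km

325 km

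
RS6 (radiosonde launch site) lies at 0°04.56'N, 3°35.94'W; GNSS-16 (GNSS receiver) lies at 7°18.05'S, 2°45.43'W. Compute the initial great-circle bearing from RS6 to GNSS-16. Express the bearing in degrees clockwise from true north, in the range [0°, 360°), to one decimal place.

173.5°

RS6: φ = +0.07600°, λ = -3.59900°
GNSS-16: φ = -7.30083°, λ = -2.75717°
Δλ = 0.8418°
y = sin Δλ · cos φ₂ = 0.014573
x = cos φ₁ sin φ₂ − sin φ₁ cos φ₂ cos Δλ = -0.128394
θ = atan2(y, x) = 173.5245° → 173.5245° (mod 360°)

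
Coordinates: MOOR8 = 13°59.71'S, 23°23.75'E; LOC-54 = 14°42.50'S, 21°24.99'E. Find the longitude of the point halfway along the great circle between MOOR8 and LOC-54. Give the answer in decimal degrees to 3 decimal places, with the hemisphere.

MOOR8: φ = -13.99517°, λ = +23.39583°
LOC-54: φ = -14.70833°, λ = +21.41650°
Bx = cos φ₂ cos Δλ = 0.966654,  By = cos φ₂ sin Δλ = -0.033407
φₘ = atan2(sin φ₁ + sin φ₂, √((cos φ₁ + Bx)² + By²)) = -14.35380°
λₘ = λ₁ + atan2(By, cos φ₁ + Bx) = 22.40774°

22.408°E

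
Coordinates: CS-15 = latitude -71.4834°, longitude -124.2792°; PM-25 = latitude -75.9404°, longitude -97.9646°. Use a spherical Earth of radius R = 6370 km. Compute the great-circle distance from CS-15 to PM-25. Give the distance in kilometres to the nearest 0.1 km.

946.5 km

Δφ = -4.4570°,  Δλ = 26.3146°
a = sin²(Δφ/2) + cos φ₁ cos φ₂ sin²(Δλ/2) = 0.005509
c = 2·arcsin(√a) = 0.148588 rad = 8.5134°
d = R·c = 6370 × 0.148588 = 946.5 km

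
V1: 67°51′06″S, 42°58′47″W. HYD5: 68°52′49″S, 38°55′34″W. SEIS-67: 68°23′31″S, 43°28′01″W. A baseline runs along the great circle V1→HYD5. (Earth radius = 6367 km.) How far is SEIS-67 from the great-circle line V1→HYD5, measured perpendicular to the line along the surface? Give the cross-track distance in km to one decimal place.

60.2 km

V1: φ = -67.85167°, λ = -42.97972°
HYD5: φ = -68.88028°, λ = -38.92611°
SEIS-67: φ = -68.39194°, λ = -43.46694°
δ₁₃ = central angle V1→SEIS-67 = 0.009948 rad  (haversine)
θ₁₃ = bearing V1→SEIS-67 = 198.349°,  θ₁₂ = bearing V1→HYD5 = 126.411°
dₓₜ = R·arcsin(sin δ₁₃ · sin(θ₁₃ − θ₁₂)) = 6367·arcsin(0.00995·sin(71.937°)) = 60.216 km
|dₓₜ| = 60.216 km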